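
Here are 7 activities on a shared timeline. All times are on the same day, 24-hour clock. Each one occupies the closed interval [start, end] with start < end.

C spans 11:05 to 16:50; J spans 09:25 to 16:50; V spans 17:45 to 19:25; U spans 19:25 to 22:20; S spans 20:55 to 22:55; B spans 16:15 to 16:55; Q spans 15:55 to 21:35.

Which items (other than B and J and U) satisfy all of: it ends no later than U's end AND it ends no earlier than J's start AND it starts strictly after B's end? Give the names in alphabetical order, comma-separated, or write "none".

V

Conditions: its end is no later than U's end (X.end <= 22:20) AND its end is no earlier than J's start (X.end >= 09:25) AND its start is strictly after B's end (X.start > 16:55).
C: end 16:50 <= 22:20? ✓; end 16:50 >= 09:25? ✓; start 11:05 > 16:55? ✗ → no.
Q: end 21:35 <= 22:20? ✓; end 21:35 >= 09:25? ✓; start 15:55 > 16:55? ✗ → no.
S: end 22:55 <= 22:20? ✗; end 22:55 >= 09:25? ✓; start 20:55 > 16:55? ✓ → no.
V: end 19:25 <= 22:20? ✓; end 19:25 >= 09:25? ✓; start 17:45 > 16:55? ✓ → yes.
Result: V.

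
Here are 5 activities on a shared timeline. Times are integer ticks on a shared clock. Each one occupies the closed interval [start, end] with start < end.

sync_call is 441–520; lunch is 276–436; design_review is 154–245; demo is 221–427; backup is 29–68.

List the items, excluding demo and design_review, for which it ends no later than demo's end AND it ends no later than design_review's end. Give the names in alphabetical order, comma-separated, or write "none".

Conditions: its end is no later than demo's end (X.end <= 427) AND its end is no later than design_review's end (X.end <= 245).
backup: end 68 <= 427? ✓; end 68 <= 245? ✓ → yes.
lunch: end 436 <= 427? ✗; end 436 <= 245? ✗ → no.
sync_call: end 520 <= 427? ✗; end 520 <= 245? ✗ → no.
Result: backup.

backup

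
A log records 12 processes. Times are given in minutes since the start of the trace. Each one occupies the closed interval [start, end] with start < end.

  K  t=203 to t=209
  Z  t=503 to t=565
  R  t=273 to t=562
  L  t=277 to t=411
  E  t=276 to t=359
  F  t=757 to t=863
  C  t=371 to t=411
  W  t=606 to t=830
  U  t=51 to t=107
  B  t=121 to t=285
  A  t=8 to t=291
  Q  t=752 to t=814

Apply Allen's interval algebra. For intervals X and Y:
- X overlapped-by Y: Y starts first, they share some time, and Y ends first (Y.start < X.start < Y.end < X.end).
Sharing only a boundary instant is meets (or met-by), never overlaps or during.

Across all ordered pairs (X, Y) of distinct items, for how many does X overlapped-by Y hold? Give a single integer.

Checking all 132 ordered pairs for relation 'overlapped-by'; matching pairs in alphabetical order:
(E, A): E overlapped-by A ✓
(E, B): E overlapped-by B ✓
(F, Q): F overlapped-by Q ✓
(F, W): F overlapped-by W ✓
(L, A): L overlapped-by A ✓
(L, B): L overlapped-by B ✓
(L, E): L overlapped-by E ✓
(R, A): R overlapped-by A ✓
(R, B): R overlapped-by B ✓
(Z, R): Z overlapped-by R ✓
Count: 10.

10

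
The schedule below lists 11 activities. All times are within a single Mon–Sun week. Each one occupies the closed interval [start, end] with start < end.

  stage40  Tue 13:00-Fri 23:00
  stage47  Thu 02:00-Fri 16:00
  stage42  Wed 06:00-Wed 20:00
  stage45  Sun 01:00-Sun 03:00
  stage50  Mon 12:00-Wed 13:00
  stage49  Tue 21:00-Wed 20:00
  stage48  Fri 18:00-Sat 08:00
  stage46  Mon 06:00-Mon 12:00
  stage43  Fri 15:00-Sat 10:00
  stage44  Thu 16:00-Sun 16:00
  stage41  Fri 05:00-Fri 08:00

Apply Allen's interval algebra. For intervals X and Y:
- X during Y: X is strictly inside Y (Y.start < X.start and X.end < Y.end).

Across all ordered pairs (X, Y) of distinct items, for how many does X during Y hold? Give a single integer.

10

Checking all 110 ordered pairs for relation 'during'; matching pairs in alphabetical order:
(stage41, stage40): stage41 during stage40 ✓
(stage41, stage44): stage41 during stage44 ✓
(stage41, stage47): stage41 during stage47 ✓
(stage42, stage40): stage42 during stage40 ✓
(stage43, stage44): stage43 during stage44 ✓
(stage45, stage44): stage45 during stage44 ✓
(stage47, stage40): stage47 during stage40 ✓
(stage48, stage43): stage48 during stage43 ✓
(stage48, stage44): stage48 during stage44 ✓
(stage49, stage40): stage49 during stage40 ✓
Count: 10.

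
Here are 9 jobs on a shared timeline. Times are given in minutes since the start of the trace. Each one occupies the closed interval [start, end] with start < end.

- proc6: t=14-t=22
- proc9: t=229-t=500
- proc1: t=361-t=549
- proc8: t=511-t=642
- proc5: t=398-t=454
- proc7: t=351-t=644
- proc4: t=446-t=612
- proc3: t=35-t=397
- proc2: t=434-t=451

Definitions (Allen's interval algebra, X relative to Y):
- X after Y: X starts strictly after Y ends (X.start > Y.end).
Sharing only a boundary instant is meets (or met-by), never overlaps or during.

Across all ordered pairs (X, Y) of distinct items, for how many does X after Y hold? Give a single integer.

15

Checking all 72 ordered pairs for relation 'after'; matching pairs in alphabetical order:
(proc1, proc6): proc1 after proc6 ✓
(proc2, proc3): proc2 after proc3 ✓
(proc2, proc6): proc2 after proc6 ✓
(proc3, proc6): proc3 after proc6 ✓
(proc4, proc3): proc4 after proc3 ✓
(proc4, proc6): proc4 after proc6 ✓
(proc5, proc3): proc5 after proc3 ✓
(proc5, proc6): proc5 after proc6 ✓
(proc7, proc6): proc7 after proc6 ✓
(proc8, proc2): proc8 after proc2 ✓
(proc8, proc3): proc8 after proc3 ✓
(proc8, proc5): proc8 after proc5 ✓
(proc8, proc6): proc8 after proc6 ✓
(proc8, proc9): proc8 after proc9 ✓
(proc9, proc6): proc9 after proc6 ✓
Count: 15.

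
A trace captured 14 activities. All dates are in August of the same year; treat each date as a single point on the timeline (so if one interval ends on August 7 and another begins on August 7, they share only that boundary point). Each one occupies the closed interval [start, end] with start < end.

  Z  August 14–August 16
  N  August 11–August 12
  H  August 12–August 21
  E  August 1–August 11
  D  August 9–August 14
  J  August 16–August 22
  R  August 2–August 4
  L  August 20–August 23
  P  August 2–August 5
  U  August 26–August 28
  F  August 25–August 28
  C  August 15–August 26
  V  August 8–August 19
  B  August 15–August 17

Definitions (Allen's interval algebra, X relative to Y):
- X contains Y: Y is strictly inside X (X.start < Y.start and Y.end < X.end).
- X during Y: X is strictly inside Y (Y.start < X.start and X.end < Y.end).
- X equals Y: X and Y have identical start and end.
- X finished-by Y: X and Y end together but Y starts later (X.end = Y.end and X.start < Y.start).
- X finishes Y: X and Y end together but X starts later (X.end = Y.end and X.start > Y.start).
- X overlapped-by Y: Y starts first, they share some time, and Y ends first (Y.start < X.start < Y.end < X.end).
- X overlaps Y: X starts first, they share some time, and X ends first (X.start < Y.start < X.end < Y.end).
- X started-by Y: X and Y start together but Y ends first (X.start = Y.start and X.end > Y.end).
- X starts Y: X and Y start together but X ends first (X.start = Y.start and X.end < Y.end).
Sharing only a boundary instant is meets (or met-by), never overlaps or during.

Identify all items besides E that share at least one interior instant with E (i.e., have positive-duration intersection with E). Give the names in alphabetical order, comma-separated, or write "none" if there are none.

D, P, R, V

Target E = [August 1, August 11].
B [August 15, August 17] → after → no.
C [August 15, August 26] → after → no.
D [August 9, August 14] → overlapped-by → yes.
F [August 25, August 28] → after → no.
H [August 12, August 21] → after → no.
J [August 16, August 22] → after → no.
L [August 20, August 23] → after → no.
N [August 11, August 12] → met-by → no.
P [August 2, August 5] → during → yes.
R [August 2, August 4] → during → yes.
U [August 26, August 28] → after → no.
V [August 8, August 19] → overlapped-by → yes.
Z [August 14, August 16] → after → no.
Result: D, P, R, V.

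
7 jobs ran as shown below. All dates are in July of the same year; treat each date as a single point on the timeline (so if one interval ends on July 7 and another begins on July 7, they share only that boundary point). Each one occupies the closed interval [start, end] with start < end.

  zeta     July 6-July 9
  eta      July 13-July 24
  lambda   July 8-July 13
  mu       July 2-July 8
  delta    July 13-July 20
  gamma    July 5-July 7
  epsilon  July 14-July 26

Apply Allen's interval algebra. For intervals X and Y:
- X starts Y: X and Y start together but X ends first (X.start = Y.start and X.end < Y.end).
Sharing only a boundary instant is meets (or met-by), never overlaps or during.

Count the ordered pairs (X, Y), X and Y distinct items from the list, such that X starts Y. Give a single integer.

Checking all 42 ordered pairs for relation 'starts'; matching pairs in alphabetical order:
(delta, eta): delta starts eta ✓
Count: 1.

1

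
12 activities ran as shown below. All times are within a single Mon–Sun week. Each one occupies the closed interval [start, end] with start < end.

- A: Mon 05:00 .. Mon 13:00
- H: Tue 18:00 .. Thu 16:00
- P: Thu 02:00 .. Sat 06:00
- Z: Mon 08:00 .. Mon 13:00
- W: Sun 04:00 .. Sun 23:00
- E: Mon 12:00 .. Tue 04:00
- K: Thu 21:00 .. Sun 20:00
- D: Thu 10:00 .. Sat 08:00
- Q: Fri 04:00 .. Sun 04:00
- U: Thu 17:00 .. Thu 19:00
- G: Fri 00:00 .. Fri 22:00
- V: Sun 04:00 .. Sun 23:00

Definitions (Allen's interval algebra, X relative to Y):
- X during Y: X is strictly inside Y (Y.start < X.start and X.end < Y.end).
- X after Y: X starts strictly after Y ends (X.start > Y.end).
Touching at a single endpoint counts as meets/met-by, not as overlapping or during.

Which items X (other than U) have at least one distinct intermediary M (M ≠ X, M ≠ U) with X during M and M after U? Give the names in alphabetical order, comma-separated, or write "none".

G, Q

Target U = [Thu 17:00, Thu 19:00].
Intermediaries M with M after U: G, K, Q, V, W.
Via G — items with X during G: none.
Via K — items with X during K: G, Q.
Via Q — items with X during Q: none.
Via V — items with X during V: none.
Via W — items with X during W: none.
Union: G, Q.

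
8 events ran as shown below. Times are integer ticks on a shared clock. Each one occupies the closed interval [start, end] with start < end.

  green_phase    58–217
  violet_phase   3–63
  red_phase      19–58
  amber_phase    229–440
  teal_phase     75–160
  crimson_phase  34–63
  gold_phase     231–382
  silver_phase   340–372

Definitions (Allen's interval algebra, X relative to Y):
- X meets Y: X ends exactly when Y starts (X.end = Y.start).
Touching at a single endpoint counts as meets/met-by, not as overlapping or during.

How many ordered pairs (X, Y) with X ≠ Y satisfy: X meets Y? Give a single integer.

Checking all 56 ordered pairs for relation 'meets'; matching pairs in alphabetical order:
(red_phase, green_phase): red_phase meets green_phase ✓
Count: 1.

1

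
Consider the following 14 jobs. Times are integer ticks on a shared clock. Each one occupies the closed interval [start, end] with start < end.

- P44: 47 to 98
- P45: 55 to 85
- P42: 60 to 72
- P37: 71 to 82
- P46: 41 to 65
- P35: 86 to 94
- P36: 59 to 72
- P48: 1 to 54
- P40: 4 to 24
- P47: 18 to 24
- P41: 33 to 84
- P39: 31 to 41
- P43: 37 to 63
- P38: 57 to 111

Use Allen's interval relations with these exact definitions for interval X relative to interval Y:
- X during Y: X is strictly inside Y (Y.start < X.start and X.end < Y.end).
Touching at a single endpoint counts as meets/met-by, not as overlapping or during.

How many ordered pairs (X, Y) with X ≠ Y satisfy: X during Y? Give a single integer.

20

Checking all 182 ordered pairs for relation 'during'; matching pairs in alphabetical order:
(P35, P38): P35 during P38 ✓
(P35, P44): P35 during P44 ✓
(P36, P38): P36 during P38 ✓
(P36, P41): P36 during P41 ✓
(P36, P44): P36 during P44 ✓
(P36, P45): P36 during P45 ✓
(P37, P38): P37 during P38 ✓
(P37, P41): P37 during P41 ✓
(P37, P44): P37 during P44 ✓
(P37, P45): P37 during P45 ✓
(P39, P48): P39 during P48 ✓
(P40, P48): P40 during P48 ✓
(P42, P38): P42 during P38 ✓
(P42, P41): P42 during P41 ✓
(P42, P44): P42 during P44 ✓
(P42, P45): P42 during P45 ✓
(P43, P41): P43 during P41 ✓
(P45, P44): P45 during P44 ✓
(P46, P41): P46 during P41 ✓
(P47, P48): P47 during P48 ✓
Count: 20.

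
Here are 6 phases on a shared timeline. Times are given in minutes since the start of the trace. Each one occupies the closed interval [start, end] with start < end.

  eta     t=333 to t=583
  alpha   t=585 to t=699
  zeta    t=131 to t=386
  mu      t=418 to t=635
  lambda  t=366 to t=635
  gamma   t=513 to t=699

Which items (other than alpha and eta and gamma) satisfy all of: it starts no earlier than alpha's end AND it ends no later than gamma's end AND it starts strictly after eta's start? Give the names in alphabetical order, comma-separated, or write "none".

none

Conditions: its start is no earlier than alpha's end (X.start >= t=699) AND its end is no later than gamma's end (X.end <= t=699) AND its start is strictly after eta's start (X.start > t=333).
lambda: start t=366 >= t=699? ✗; end t=635 <= t=699? ✓; start t=366 > t=333? ✓ → no.
mu: start t=418 >= t=699? ✗; end t=635 <= t=699? ✓; start t=418 > t=333? ✓ → no.
zeta: start t=131 >= t=699? ✗; end t=386 <= t=699? ✓; start t=131 > t=333? ✗ → no.
Result: none.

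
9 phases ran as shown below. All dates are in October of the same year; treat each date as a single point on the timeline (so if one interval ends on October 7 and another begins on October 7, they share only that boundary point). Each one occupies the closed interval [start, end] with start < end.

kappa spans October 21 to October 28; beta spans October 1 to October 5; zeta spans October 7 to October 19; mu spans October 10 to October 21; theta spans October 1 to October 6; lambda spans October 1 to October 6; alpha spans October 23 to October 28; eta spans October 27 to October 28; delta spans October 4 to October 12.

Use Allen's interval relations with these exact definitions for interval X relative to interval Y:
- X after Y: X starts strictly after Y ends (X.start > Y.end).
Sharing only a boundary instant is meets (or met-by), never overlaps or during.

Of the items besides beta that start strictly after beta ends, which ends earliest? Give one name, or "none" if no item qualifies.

Target beta = [October 1, October 5].
alpha [October 23, October 28] → after → candidate.
delta [October 4, October 12] → overlapped-by → excluded.
eta [October 27, October 28] → after → candidate.
kappa [October 21, October 28] → after → candidate.
lambda [October 1, October 6] → started-by → excluded.
mu [October 10, October 21] → after → candidate.
theta [October 1, October 6] → started-by → excluded.
zeta [October 7, October 19] → after → candidate.
Among candidates, earliest end is October 19 → zeta.

zeta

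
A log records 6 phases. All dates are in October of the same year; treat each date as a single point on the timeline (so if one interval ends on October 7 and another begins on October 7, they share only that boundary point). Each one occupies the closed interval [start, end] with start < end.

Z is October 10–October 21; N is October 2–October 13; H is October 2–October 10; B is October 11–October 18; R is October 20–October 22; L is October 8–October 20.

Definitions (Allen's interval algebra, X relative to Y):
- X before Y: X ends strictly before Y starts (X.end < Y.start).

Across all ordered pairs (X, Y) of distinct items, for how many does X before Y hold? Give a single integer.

Checking all 30 ordered pairs for relation 'before'; matching pairs in alphabetical order:
(B, R): B before R ✓
(H, B): H before B ✓
(H, R): H before R ✓
(N, R): N before R ✓
Count: 4.

4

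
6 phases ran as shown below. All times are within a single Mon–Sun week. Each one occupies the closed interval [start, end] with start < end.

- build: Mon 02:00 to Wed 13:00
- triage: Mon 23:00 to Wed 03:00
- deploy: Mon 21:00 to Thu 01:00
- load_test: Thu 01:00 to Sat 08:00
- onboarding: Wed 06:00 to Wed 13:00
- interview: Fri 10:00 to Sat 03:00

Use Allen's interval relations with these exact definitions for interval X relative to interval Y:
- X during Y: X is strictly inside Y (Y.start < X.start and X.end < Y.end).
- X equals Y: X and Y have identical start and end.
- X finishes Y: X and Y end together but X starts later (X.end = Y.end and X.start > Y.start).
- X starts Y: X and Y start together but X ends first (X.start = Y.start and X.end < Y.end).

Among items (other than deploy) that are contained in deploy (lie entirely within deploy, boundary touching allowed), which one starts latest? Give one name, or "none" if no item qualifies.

onboarding

Target deploy = [Mon 21:00, Thu 01:00].
build [Mon 02:00, Wed 13:00] → overlaps → excluded.
interview [Fri 10:00, Sat 03:00] → after → excluded.
load_test [Thu 01:00, Sat 08:00] → met-by → excluded.
onboarding [Wed 06:00, Wed 13:00] → during → candidate.
triage [Mon 23:00, Wed 03:00] → during → candidate.
Among candidates, latest start is Wed 06:00 → onboarding.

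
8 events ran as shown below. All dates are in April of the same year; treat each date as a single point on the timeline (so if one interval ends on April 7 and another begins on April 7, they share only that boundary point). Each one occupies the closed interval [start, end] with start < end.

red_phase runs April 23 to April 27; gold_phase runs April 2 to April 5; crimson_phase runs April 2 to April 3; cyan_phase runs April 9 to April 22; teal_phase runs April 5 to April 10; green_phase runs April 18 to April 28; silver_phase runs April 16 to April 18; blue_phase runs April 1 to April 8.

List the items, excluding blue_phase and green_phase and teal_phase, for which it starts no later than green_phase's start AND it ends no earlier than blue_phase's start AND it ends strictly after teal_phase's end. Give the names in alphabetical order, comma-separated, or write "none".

Conditions: its start is no later than green_phase's start (X.start <= April 18) AND its end is no earlier than blue_phase's start (X.end >= April 1) AND its end is strictly after teal_phase's end (X.end > April 10).
crimson_phase: start April 2 <= April 18? ✓; end April 3 >= April 1? ✓; end April 3 > April 10? ✗ → no.
cyan_phase: start April 9 <= April 18? ✓; end April 22 >= April 1? ✓; end April 22 > April 10? ✓ → yes.
gold_phase: start April 2 <= April 18? ✓; end April 5 >= April 1? ✓; end April 5 > April 10? ✗ → no.
red_phase: start April 23 <= April 18? ✗; end April 27 >= April 1? ✓; end April 27 > April 10? ✓ → no.
silver_phase: start April 16 <= April 18? ✓; end April 18 >= April 1? ✓; end April 18 > April 10? ✓ → yes.
Result: cyan_phase, silver_phase.

cyan_phase, silver_phase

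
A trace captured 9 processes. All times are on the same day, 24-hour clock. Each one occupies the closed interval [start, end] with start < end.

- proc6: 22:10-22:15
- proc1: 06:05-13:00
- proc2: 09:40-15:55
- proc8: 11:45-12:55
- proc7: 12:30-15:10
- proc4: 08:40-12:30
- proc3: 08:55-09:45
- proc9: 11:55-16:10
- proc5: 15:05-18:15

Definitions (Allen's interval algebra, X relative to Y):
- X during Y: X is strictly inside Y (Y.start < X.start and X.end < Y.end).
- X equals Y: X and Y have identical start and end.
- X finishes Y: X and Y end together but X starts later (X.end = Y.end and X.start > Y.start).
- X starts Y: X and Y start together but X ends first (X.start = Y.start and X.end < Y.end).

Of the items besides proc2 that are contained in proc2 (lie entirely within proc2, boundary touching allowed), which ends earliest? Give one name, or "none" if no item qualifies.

Target proc2 = [09:40, 15:55].
proc1 [06:05, 13:00] → overlaps → excluded.
proc3 [08:55, 09:45] → overlaps → excluded.
proc4 [08:40, 12:30] → overlaps → excluded.
proc5 [15:05, 18:15] → overlapped-by → excluded.
proc6 [22:10, 22:15] → after → excluded.
proc7 [12:30, 15:10] → during → candidate.
proc8 [11:45, 12:55] → during → candidate.
proc9 [11:55, 16:10] → overlapped-by → excluded.
Among candidates, earliest end is 12:55 → proc8.

proc8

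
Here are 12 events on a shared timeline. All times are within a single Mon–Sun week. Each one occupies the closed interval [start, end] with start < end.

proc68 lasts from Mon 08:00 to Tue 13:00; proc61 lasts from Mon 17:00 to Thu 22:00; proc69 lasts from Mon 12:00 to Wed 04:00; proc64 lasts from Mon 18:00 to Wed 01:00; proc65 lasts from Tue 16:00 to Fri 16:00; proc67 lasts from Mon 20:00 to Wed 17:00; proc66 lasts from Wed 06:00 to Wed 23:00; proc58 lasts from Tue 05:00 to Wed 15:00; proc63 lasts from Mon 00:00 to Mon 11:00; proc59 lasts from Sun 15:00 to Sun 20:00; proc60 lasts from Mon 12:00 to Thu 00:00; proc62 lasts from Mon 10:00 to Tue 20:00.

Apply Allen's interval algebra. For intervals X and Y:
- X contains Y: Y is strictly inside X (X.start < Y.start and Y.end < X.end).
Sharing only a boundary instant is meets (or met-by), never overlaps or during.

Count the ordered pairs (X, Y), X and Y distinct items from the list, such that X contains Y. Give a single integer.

11

Checking all 132 ordered pairs for relation 'contains'; matching pairs in alphabetical order:
(proc60, proc58): proc60 contains proc58 ✓
(proc60, proc64): proc60 contains proc64 ✓
(proc60, proc66): proc60 contains proc66 ✓
(proc60, proc67): proc60 contains proc67 ✓
(proc61, proc58): proc61 contains proc58 ✓
(proc61, proc64): proc61 contains proc64 ✓
(proc61, proc66): proc61 contains proc66 ✓
(proc61, proc67): proc61 contains proc67 ✓
(proc65, proc66): proc65 contains proc66 ✓
(proc67, proc58): proc67 contains proc58 ✓
(proc69, proc64): proc69 contains proc64 ✓
Count: 11.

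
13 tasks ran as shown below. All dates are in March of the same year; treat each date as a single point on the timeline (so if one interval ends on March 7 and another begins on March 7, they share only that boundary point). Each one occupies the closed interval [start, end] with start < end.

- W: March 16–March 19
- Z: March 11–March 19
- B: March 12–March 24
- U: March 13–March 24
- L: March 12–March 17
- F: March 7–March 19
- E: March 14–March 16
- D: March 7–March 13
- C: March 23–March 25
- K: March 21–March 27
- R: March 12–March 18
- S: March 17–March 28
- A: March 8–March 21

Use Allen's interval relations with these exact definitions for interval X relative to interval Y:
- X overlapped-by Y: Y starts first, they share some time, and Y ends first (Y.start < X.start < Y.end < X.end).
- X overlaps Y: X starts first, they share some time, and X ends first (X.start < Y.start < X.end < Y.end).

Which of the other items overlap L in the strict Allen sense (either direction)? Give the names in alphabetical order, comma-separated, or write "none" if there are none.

D, U, W

Target L = [March 12, March 17].
A [March 8, March 21] → contains → no.
B [March 12, March 24] → started-by → no.
C [March 23, March 25] → after → no.
D [March 7, March 13] → overlaps → yes.
E [March 14, March 16] → during → no.
F [March 7, March 19] → contains → no.
K [March 21, March 27] → after → no.
R [March 12, March 18] → started-by → no.
S [March 17, March 28] → met-by → no.
U [March 13, March 24] → overlapped-by → yes.
W [March 16, March 19] → overlapped-by → yes.
Z [March 11, March 19] → contains → no.
Result: D, U, W.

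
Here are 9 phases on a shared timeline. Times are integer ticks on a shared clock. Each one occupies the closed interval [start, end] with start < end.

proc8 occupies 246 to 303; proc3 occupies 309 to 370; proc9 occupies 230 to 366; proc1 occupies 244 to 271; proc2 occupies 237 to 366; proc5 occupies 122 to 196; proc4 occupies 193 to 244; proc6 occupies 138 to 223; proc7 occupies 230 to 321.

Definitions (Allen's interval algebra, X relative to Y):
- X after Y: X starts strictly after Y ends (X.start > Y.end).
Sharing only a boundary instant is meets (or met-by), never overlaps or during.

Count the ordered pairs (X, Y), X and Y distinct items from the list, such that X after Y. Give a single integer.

16

Checking all 72 ordered pairs for relation 'after'; matching pairs in alphabetical order:
(proc1, proc5): proc1 after proc5 ✓
(proc1, proc6): proc1 after proc6 ✓
(proc2, proc5): proc2 after proc5 ✓
(proc2, proc6): proc2 after proc6 ✓
(proc3, proc1): proc3 after proc1 ✓
(proc3, proc4): proc3 after proc4 ✓
(proc3, proc5): proc3 after proc5 ✓
(proc3, proc6): proc3 after proc6 ✓
(proc3, proc8): proc3 after proc8 ✓
(proc7, proc5): proc7 after proc5 ✓
(proc7, proc6): proc7 after proc6 ✓
(proc8, proc4): proc8 after proc4 ✓
(proc8, proc5): proc8 after proc5 ✓
(proc8, proc6): proc8 after proc6 ✓
(proc9, proc5): proc9 after proc5 ✓
(proc9, proc6): proc9 after proc6 ✓
Count: 16.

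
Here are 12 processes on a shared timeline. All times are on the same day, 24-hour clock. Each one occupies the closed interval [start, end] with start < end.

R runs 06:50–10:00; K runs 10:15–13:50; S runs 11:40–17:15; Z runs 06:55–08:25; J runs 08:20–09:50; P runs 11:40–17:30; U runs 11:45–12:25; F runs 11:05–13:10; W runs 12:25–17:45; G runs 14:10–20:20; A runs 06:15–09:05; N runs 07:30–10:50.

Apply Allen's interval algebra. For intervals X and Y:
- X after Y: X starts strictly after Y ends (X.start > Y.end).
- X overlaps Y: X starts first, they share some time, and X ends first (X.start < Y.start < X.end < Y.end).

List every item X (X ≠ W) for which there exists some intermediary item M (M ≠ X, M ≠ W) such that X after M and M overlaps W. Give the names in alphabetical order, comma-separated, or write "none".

Target W = [12:25, 17:45].
Intermediaries M with M overlaps W: F, K, P, S.
Via F — items with X after F: G.
Via K — items with X after K: G.
Via P — items with X after P: none.
Via S — items with X after S: none.
Union: G.

G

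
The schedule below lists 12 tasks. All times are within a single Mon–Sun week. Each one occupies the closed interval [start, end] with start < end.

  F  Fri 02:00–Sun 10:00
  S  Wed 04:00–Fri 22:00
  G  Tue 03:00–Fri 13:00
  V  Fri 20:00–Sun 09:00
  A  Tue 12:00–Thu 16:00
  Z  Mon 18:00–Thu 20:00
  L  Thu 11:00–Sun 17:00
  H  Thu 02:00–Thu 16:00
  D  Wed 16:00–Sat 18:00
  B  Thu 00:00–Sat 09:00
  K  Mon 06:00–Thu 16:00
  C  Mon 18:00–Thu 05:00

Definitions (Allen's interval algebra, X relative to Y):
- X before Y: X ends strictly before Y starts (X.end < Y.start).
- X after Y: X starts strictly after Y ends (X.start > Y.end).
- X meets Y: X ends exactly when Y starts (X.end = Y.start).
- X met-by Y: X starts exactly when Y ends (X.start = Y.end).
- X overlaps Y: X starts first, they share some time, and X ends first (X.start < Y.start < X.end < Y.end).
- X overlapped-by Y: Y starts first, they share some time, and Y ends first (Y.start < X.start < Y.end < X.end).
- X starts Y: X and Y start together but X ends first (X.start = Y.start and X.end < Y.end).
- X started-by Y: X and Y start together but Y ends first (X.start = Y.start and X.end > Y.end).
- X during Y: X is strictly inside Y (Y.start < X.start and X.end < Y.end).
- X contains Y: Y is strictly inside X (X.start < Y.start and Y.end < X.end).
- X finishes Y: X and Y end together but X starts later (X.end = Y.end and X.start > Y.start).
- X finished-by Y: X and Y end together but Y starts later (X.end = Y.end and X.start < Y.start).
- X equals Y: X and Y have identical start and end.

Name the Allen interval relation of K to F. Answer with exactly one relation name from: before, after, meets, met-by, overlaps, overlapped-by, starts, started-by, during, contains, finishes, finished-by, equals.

K = [Mon 06:00, Thu 16:00]; F = [Fri 02:00, Sun 10:00].
Compare endpoints: K.start < F.start, K.start < F.end, K.end < F.start, K.end < F.end.
That pattern is 'before'.

before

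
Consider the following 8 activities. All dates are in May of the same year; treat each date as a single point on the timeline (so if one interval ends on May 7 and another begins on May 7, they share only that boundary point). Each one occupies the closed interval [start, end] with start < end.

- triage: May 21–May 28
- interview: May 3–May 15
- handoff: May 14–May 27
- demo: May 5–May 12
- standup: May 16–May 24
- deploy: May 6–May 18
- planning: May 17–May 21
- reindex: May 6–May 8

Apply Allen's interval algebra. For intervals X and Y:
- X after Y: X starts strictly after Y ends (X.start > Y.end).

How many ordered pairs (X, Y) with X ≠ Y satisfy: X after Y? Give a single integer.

12

Checking all 56 ordered pairs for relation 'after'; matching pairs in alphabetical order:
(handoff, demo): handoff after demo ✓
(handoff, reindex): handoff after reindex ✓
(planning, demo): planning after demo ✓
(planning, interview): planning after interview ✓
(planning, reindex): planning after reindex ✓
(standup, demo): standup after demo ✓
(standup, interview): standup after interview ✓
(standup, reindex): standup after reindex ✓
(triage, demo): triage after demo ✓
(triage, deploy): triage after deploy ✓
(triage, interview): triage after interview ✓
(triage, reindex): triage after reindex ✓
Count: 12.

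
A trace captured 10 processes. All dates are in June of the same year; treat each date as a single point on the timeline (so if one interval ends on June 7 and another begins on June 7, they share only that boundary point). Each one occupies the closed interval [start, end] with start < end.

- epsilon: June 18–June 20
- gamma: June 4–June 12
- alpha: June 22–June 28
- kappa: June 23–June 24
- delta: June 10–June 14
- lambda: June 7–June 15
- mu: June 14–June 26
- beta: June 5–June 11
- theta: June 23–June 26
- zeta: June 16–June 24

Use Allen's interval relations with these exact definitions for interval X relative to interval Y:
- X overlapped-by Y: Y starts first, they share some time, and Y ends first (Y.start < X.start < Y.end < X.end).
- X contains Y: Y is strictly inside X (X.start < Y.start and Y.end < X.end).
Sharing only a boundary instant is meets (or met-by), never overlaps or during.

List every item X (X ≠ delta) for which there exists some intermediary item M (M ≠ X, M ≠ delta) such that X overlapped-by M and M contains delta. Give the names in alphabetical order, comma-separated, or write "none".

mu

Target delta = [June 10, June 14].
Intermediaries M with M contains delta: lambda.
Via lambda — items with X overlapped-by lambda: mu.
Union: mu.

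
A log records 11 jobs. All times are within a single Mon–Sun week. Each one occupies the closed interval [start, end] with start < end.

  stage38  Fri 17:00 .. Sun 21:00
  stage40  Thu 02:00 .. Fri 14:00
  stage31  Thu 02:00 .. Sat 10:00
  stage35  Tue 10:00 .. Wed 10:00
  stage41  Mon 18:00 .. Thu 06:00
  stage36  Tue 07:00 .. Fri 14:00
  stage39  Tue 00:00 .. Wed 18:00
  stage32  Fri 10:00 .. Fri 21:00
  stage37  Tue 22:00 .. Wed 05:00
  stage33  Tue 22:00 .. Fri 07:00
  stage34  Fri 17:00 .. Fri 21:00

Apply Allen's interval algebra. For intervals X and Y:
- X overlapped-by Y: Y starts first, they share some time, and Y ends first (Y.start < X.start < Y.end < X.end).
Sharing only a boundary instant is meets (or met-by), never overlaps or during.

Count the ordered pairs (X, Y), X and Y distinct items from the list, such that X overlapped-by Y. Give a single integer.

Checking all 110 ordered pairs for relation 'overlapped-by'; matching pairs in alphabetical order:
(stage31, stage33): stage31 overlapped-by stage33 ✓
(stage31, stage36): stage31 overlapped-by stage36 ✓
(stage31, stage41): stage31 overlapped-by stage41 ✓
(stage32, stage36): stage32 overlapped-by stage36 ✓
(stage32, stage40): stage32 overlapped-by stage40 ✓
(stage33, stage35): stage33 overlapped-by stage35 ✓
(stage33, stage39): stage33 overlapped-by stage39 ✓
(stage33, stage41): stage33 overlapped-by stage41 ✓
(stage36, stage39): stage36 overlapped-by stage39 ✓
(stage36, stage41): stage36 overlapped-by stage41 ✓
(stage38, stage31): stage38 overlapped-by stage31 ✓
(stage38, stage32): stage38 overlapped-by stage32 ✓
(stage40, stage33): stage40 overlapped-by stage33 ✓
(stage40, stage41): stage40 overlapped-by stage41 ✓
Count: 14.

14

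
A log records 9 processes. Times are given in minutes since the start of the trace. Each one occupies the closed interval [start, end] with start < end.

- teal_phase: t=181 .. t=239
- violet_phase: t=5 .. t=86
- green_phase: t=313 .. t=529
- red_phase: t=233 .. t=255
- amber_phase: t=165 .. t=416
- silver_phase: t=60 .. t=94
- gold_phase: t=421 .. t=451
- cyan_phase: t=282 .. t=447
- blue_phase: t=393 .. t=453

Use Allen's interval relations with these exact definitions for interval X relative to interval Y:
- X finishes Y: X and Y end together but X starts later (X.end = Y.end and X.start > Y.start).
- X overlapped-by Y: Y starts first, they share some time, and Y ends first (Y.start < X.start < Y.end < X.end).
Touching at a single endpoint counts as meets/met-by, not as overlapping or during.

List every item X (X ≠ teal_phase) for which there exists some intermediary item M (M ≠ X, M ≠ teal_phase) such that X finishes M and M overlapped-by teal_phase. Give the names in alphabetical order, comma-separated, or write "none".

Target teal_phase = [t=181, t=239].
Intermediaries M with M overlapped-by teal_phase: red_phase.
Via red_phase — items with X finishes red_phase: none.
Union: none.

none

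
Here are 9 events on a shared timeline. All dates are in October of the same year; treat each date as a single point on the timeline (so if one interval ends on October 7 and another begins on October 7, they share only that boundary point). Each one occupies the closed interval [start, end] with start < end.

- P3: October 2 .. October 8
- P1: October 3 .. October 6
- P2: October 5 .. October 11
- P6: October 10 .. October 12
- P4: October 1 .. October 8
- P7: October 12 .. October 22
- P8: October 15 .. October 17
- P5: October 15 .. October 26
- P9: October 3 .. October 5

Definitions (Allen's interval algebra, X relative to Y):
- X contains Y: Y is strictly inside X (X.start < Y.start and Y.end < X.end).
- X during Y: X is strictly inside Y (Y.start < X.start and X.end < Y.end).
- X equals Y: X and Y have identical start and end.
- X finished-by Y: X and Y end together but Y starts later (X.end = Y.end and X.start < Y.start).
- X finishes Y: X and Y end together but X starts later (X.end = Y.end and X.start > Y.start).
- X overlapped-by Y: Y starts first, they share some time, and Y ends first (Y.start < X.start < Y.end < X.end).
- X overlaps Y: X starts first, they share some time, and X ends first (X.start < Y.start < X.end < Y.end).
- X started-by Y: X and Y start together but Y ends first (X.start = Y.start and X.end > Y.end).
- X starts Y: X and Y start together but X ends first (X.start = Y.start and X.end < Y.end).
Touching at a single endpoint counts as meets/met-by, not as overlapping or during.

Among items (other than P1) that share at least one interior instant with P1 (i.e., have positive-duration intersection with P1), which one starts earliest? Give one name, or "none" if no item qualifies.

Target P1 = [October 3, October 6].
P2 [October 5, October 11] → overlapped-by → candidate.
P3 [October 2, October 8] → contains → candidate.
P4 [October 1, October 8] → contains → candidate.
P5 [October 15, October 26] → after → excluded.
P6 [October 10, October 12] → after → excluded.
P7 [October 12, October 22] → after → excluded.
P8 [October 15, October 17] → after → excluded.
P9 [October 3, October 5] → starts → candidate.
Among candidates, earliest start is October 1 → P4.

P4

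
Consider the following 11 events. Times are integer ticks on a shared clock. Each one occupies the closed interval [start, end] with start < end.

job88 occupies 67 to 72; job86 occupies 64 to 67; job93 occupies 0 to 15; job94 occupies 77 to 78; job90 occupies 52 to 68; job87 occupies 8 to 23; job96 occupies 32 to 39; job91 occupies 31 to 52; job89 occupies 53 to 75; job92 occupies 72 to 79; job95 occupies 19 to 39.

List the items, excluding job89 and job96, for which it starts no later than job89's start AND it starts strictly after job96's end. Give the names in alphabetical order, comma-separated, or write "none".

Conditions: its start is no later than job89's start (X.start <= 53) AND its start is strictly after job96's end (X.start > 39).
job86: start 64 <= 53? ✗; start 64 > 39? ✓ → no.
job87: start 8 <= 53? ✓; start 8 > 39? ✗ → no.
job88: start 67 <= 53? ✗; start 67 > 39? ✓ → no.
job90: start 52 <= 53? ✓; start 52 > 39? ✓ → yes.
job91: start 31 <= 53? ✓; start 31 > 39? ✗ → no.
job92: start 72 <= 53? ✗; start 72 > 39? ✓ → no.
job93: start 0 <= 53? ✓; start 0 > 39? ✗ → no.
job94: start 77 <= 53? ✗; start 77 > 39? ✓ → no.
job95: start 19 <= 53? ✓; start 19 > 39? ✗ → no.
Result: job90.

job90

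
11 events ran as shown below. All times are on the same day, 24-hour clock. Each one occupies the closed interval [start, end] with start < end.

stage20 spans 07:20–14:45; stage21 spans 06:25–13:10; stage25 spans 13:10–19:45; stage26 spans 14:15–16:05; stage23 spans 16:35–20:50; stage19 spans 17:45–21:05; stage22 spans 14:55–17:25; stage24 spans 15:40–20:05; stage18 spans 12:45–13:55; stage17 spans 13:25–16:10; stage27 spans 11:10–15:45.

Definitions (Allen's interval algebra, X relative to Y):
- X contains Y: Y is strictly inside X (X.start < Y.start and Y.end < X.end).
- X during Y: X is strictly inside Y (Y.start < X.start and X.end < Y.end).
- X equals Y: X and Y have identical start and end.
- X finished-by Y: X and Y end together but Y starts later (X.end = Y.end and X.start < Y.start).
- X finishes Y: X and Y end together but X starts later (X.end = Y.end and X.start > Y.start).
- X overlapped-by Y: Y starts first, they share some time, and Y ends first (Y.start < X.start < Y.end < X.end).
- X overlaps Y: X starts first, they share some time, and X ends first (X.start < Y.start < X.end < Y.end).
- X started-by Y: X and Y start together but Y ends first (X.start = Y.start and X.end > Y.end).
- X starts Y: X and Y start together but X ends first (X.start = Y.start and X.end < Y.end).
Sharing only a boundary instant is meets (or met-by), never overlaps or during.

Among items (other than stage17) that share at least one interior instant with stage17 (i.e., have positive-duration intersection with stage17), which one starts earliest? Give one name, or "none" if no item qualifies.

stage20

Target stage17 = [13:25, 16:10].
stage18 [12:45, 13:55] → overlaps → candidate.
stage19 [17:45, 21:05] → after → excluded.
stage20 [07:20, 14:45] → overlaps → candidate.
stage21 [06:25, 13:10] → before → excluded.
stage22 [14:55, 17:25] → overlapped-by → candidate.
stage23 [16:35, 20:50] → after → excluded.
stage24 [15:40, 20:05] → overlapped-by → candidate.
stage25 [13:10, 19:45] → contains → candidate.
stage26 [14:15, 16:05] → during → candidate.
stage27 [11:10, 15:45] → overlaps → candidate.
Among candidates, earliest start is 07:20 → stage20.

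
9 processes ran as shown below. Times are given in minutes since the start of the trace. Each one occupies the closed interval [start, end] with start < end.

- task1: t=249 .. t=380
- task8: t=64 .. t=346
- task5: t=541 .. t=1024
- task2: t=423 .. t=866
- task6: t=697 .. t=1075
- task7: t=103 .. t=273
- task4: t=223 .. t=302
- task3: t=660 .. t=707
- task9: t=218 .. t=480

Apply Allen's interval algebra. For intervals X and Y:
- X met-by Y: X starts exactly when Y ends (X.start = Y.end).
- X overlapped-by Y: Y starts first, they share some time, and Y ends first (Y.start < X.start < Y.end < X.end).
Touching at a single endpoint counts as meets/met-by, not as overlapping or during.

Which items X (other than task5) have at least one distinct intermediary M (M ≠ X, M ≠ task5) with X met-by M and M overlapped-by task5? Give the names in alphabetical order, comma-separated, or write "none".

Target task5 = [t=541, t=1024].
Intermediaries M with M overlapped-by task5: task6.
Via task6 — items with X met-by task6: none.
Union: none.

none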